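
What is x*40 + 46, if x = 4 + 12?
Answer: 686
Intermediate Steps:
x = 16
x*40 + 46 = 16*40 + 46 = 640 + 46 = 686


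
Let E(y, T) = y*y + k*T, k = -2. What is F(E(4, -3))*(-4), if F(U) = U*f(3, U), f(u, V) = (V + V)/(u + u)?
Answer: -1936/3 ≈ -645.33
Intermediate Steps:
f(u, V) = V/u (f(u, V) = (2*V)/((2*u)) = (2*V)*(1/(2*u)) = V/u)
E(y, T) = y² - 2*T (E(y, T) = y*y - 2*T = y² - 2*T)
F(U) = U²/3 (F(U) = U*(U/3) = U²/3)
F(E(4, -3))*(-4) = ((4² - 2*(-3))²/3)*(-4) = ((16 + 6)²/3)*(-4) = ((⅓)*22²)*(-4) = ((⅓)*484)*(-4) = (484/3)*(-4) = -1936/3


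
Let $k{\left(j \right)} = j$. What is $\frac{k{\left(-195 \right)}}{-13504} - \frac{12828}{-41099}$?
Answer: $\frac{181243617}{555000896} \approx 0.32656$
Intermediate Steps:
$\frac{k{\left(-195 \right)}}{-13504} - \frac{12828}{-41099} = - \frac{195}{-13504} - \frac{12828}{-41099} = \left(-195\right) \left(- \frac{1}{13504}\right) - - \frac{12828}{41099} = \frac{195}{13504} + \frac{12828}{41099} = \frac{181243617}{555000896}$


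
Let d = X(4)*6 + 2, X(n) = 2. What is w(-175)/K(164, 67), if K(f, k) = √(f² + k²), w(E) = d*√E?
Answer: 14*I*√219695/6277 ≈ 1.0454*I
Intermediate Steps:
d = 14 (d = 2*6 + 2 = 12 + 2 = 14)
w(E) = 14*√E
w(-175)/K(164, 67) = (14*√(-175))/(√(164² + 67²)) = (14*(5*I*√7))/(√(26896 + 4489)) = (70*I*√7)/(√31385) = (70*I*√7)*(√31385/31385) = 14*I*√219695/6277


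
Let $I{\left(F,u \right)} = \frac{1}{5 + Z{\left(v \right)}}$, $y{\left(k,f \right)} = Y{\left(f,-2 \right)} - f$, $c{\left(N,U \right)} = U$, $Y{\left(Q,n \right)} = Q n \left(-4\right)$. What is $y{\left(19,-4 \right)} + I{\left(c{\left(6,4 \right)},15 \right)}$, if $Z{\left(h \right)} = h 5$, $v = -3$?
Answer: $- \frac{281}{10} \approx -28.1$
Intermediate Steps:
$Y{\left(Q,n \right)} = - 4 Q n$
$Z{\left(h \right)} = 5 h$
$y{\left(k,f \right)} = 7 f$ ($y{\left(k,f \right)} = \left(-4\right) f \left(-2\right) - f = 8 f - f = 7 f$)
$I{\left(F,u \right)} = - \frac{1}{10}$ ($I{\left(F,u \right)} = \frac{1}{5 + 5 \left(-3\right)} = \frac{1}{5 - 15} = \frac{1}{-10} = - \frac{1}{10}$)
$y{\left(19,-4 \right)} + I{\left(c{\left(6,4 \right)},15 \right)} = 7 \left(-4\right) - \frac{1}{10} = -28 - \frac{1}{10} = - \frac{281}{10}$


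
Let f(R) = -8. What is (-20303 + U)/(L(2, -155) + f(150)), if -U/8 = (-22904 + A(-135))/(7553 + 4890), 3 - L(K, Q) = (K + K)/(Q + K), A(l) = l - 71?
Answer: 38624138397/9469123 ≈ 4079.0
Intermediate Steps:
A(l) = -71 + l
L(K, Q) = 3 - 2*K/(K + Q) (L(K, Q) = 3 - (K + K)/(Q + K) = 3 - 2*K/(K + Q))
U = 184880/12443 (U = -8*(-22904 + (-71 - 135))/(7553 + 4890) = -8*(-22904 - 206)/12443 = -(-184880)/12443 = -8*(-23110/12443) = 184880/12443 ≈ 14.858)
(-20303 + U)/(L(2, -155) + f(150)) = (-20303 + 184880/12443)/((2 + 3*(-155))/(2 - 155) - 8) = -252445349/(12443*((2 - 465)/(-153) - 8)) = -252445349/(12443*(-1/153*(-463) - 8)) = -252445349/(12443*(463/153 - 8)) = -252445349/(12443*(-761/153)) = -252445349/12443*(-153/761) = 38624138397/9469123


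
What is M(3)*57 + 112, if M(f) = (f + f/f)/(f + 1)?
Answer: 169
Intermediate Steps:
M(f) = 1 (M(f) = (f + 1)/(1 + f) = (1 + f)/(1 + f) = 1)
M(3)*57 + 112 = 1*57 + 112 = 57 + 112 = 169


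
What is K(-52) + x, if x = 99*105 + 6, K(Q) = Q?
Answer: 10349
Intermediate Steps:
x = 10401 (x = 10395 + 6 = 10401)
K(-52) + x = -52 + 10401 = 10349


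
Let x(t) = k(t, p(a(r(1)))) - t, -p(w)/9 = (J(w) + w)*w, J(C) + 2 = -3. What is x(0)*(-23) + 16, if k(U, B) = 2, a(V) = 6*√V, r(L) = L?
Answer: -30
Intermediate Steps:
J(C) = -5 (J(C) = -2 - 3 = -5)
p(w) = -9*w*(-5 + w) (p(w) = -9*(-5 + w)*w = -9*w*(-5 + w))
x(t) = 2 - t
x(0)*(-23) + 16 = (2 - 1*0)*(-23) + 16 = (2 + 0)*(-23) + 16 = 2*(-23) + 16 = -46 + 16 = -30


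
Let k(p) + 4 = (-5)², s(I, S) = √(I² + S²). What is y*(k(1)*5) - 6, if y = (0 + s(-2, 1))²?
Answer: 519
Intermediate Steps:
k(p) = 21 (k(p) = -4 + (-5)² = -4 + 25 = 21)
y = 5 (y = (0 + √((-2)² + 1²))² = (0 + √(4 + 1))² = (0 + √5)² = (√5)² = 5)
y*(k(1)*5) - 6 = 5*(21*5) - 6 = 5*105 - 6 = 525 - 6 = 519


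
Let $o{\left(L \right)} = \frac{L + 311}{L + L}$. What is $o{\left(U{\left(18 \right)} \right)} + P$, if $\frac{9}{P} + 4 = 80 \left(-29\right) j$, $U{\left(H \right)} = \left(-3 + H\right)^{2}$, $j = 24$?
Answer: $\frac{14921287}{12528900} \approx 1.1909$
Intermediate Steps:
$o{\left(L \right)} = \frac{311 + L}{2 L}$
$P = - \frac{9}{55684}$ ($P = \frac{9}{-4 + 80 \left(-29\right) 24} = \frac{9}{-4 - 55680} = \frac{9}{-55684} = 9 \left(- \frac{1}{55684}\right) = - \frac{9}{55684} \approx -0.00016163$)
$o{\left(U{\left(18 \right)} \right)} + P = \frac{311 + \left(-3 + 18\right)^{2}}{2 \left(-3 + 18\right)^{2}} - \frac{9}{55684} = \frac{311 + 15^{2}}{2 \cdot 15^{2}} - \frac{9}{55684} = \frac{311 + 225}{2 \cdot 225} - \frac{9}{55684} = \frac{1}{2} \cdot \frac{1}{225} \cdot 536 - \frac{9}{55684} = \frac{268}{225} - \frac{9}{55684} = \frac{14921287}{12528900}$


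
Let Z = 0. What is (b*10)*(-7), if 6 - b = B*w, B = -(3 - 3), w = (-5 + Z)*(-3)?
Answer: -420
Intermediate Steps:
w = 15 (w = (-5 + 0)*(-3) = -5*(-3) = 15)
B = 0 (B = -1*0 = 0)
b = 6 (b = 6 - 0*15 = 6 - 1*0 = 6 + 0 = 6)
(b*10)*(-7) = (6*10)*(-7) = 60*(-7) = -420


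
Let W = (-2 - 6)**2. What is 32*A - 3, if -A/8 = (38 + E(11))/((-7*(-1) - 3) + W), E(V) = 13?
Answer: -195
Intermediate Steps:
W = 64 (W = (-8)**2 = 64)
A = -6 (A = -8*(38 + 13)/((-7*(-1) - 3) + 64) = -408/((7 - 3) + 64) = -408/(4 + 64) = -408/68 = -8*3/4 = -6)
32*A - 3 = 32*(-6) - 3 = -192 - 3 = -195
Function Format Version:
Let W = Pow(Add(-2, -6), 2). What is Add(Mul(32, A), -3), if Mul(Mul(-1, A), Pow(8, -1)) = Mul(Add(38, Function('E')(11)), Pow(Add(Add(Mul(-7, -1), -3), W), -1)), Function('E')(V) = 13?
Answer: -195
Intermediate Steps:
W = 64 (W = Pow(-8, 2) = 64)
A = -6 (A = Mul(-8, Mul(Add(38, 13), Pow(Add(Add(Mul(-7, -1), -3), 64), -1))) = Mul(-8, Mul(51, Pow(Add(Add(7, -3), 64), -1))) = Mul(-8, Mul(51, Pow(Add(4, 64), -1))) = Mul(-8, Mul(51, Pow(68, -1))) = Mul(-8, Mul(51, Rational(1, 68))) = Mul(-8, Rational(3, 4)) = -6)
Add(Mul(32, A), -3) = Add(Mul(32, -6), -3) = Add(-192, -3) = -195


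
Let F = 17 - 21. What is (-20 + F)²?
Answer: 576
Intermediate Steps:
F = -4
(-20 + F)² = (-20 - 4)² = (-24)² = 576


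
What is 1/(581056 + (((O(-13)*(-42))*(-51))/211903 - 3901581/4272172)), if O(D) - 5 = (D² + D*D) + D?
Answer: 905286063316/526024091876922973 ≈ 1.7210e-6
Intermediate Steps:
O(D) = 5 + D + 2*D² (O(D) = 5 + ((D² + D*D) + D) = 5 + ((D² + D²) + D) = 5 + (2*D² + D) = 5 + (D + 2*D²) = 5 + D + 2*D²)
1/(581056 + (((O(-13)*(-42))*(-51))/211903 - 3901581/4272172)) = 1/(581056 + ((((5 - 13 + 2*(-13)²)*(-42))*(-51))/211903 - 3901581/4272172)) = 1/(581056 + ((((5 - 13 + 2*169)*(-42))*(-51))*(1/211903) - 3901581*1/4272172)) = 1/(581056 + ((((5 - 13 + 338)*(-42))*(-51))*(1/211903) - 3901581/4272172)) = 1/(581056 + (((330*(-42))*(-51))*(1/211903) - 3901581/4272172)) = 1/(581056 + (-13860*(-51)*(1/211903) - 3901581/4272172)) = 1/(581056 + (706860*(1/211903) - 3901581/4272172)) = 1/(581056 + (706860/211903 - 3901581/4272172)) = 1/(581056 + 2193070781277/905286063316) = 1/(526024091876922973/905286063316) = 905286063316/526024091876922973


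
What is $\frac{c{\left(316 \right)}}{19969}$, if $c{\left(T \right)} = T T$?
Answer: $\frac{99856}{19969} \approx 5.0005$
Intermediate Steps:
$c{\left(T \right)} = T^{2}$
$\frac{c{\left(316 \right)}}{19969} = \frac{316^{2}}{19969} = 99856 \cdot \frac{1}{19969} = \frac{99856}{19969}$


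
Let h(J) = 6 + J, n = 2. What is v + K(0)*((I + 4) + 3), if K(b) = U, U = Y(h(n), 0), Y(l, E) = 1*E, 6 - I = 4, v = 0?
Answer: 0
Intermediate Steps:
I = 2 (I = 6 - 1*4 = 6 - 4 = 2)
Y(l, E) = E
U = 0
K(b) = 0
v + K(0)*((I + 4) + 3) = 0 + 0*((2 + 4) + 3) = 0 + 0*(6 + 3) = 0 + 0*9 = 0 + 0 = 0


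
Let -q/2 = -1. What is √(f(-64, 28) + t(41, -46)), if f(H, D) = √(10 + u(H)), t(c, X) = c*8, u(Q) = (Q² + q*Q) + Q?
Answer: √(328 + √3914) ≈ 19.763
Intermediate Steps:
q = 2 (q = -2*(-1) = 2)
u(Q) = Q² + 3*Q (u(Q) = (Q² + 2*Q) + Q = Q² + 3*Q)
t(c, X) = 8*c
f(H, D) = √(10 + H*(3 + H))
√(f(-64, 28) + t(41, -46)) = √(√(10 - 64*(3 - 64)) + 8*41) = √(√(10 - 64*(-61)) + 328) = √(√(10 + 3904) + 328) = √(√3914 + 328) = √(328 + √3914)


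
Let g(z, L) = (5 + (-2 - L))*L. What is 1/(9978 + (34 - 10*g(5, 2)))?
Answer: 1/9992 ≈ 0.00010008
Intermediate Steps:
g(z, L) = L*(3 - L) (g(z, L) = (3 - L)*L = L*(3 - L))
1/(9978 + (34 - 10*g(5, 2))) = 1/(9978 + (34 - 20*(3 - 1*2))) = 1/(9978 + (34 - 20*(3 - 2))) = 1/(9978 + (34 - 20)) = 1/(9978 + 14) = 1/9992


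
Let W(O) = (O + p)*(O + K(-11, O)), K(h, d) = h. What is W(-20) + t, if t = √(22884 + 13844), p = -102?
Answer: 3782 + 2*√9182 ≈ 3973.6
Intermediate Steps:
t = 2*√9182 (t = √36728 = 2*√9182 ≈ 191.65)
W(O) = (-102 + O)*(-11 + O) (W(O) = (O - 102)*(O - 11) = (-102 + O)*(-11 + O))
W(-20) + t = (1122 + (-20)² - 113*(-20)) + 2*√9182 = (1122 + 400 + 2260) + 2*√9182 = 3782 + 2*√9182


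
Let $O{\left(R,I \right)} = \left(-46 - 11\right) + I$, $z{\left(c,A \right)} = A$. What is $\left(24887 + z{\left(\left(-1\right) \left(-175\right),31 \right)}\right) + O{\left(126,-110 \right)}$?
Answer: $24751$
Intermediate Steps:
$O{\left(R,I \right)} = -57 + I$
$\left(24887 + z{\left(\left(-1\right) \left(-175\right),31 \right)}\right) + O{\left(126,-110 \right)} = \left(24887 + 31\right) - 167 = 24918 - 167 = 24751$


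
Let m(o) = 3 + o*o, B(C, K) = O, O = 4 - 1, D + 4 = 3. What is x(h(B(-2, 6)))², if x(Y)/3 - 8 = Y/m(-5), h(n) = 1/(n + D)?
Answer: 1814409/3136 ≈ 578.57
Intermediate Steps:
D = -1 (D = -4 + 3 = -1)
O = 3
B(C, K) = 3
h(n) = 1/(-1 + n) (h(n) = 1/(n - 1) = 1/(-1 + n))
m(o) = 3 + o²
x(Y) = 24 + 3*Y/28 (x(Y) = 24 + 3*(Y/(3 + (-5)²)) = 24 + 3*(Y/(3 + 25)) = 24 + 3*(Y/28) = 24 + 3*Y/28)
x(h(B(-2, 6)))² = (24 + 3/(28*(-1 + 3)))² = (24 + (3/28)/2)² = (24 + (3/28)*(½))² = (24 + 3/56)² = (1347/56)² = 1814409/3136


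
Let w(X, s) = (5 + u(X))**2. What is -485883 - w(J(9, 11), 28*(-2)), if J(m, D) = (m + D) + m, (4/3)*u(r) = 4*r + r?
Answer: -7981153/16 ≈ -4.9882e+5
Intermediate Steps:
u(r) = 15*r/4 (u(r) = 3*(4*r + r)/4 = 3*(5*r)/4 = 15*r/4)
J(m, D) = D + 2*m (J(m, D) = (D + m) + m = D + 2*m)
w(X, s) = (5 + 15*X/4)**2
-485883 - w(J(9, 11), 28*(-2)) = -485883 - 25*(4 + 3*(11 + 2*9))**2/16 = -485883 - 25*(4 + 3*(11 + 18))**2/16 = -485883 - 25*(4 + 3*29)**2/16 = -485883 - 25*(4 + 87)**2/16 = -485883 - 25*91**2/16 = -485883 - 25*8281/16 = -485883 - 1*207025/16 = -485883 - 207025/16 = -7981153/16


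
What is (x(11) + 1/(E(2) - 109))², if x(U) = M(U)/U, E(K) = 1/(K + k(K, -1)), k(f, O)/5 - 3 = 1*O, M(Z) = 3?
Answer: 14356521/206698129 ≈ 0.069456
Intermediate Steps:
k(f, O) = 15 + 5*O (k(f, O) = 15 + 5*(1*O) = 15 + 5*O)
E(K) = 1/(10 + K) (E(K) = 1/(K + (15 + 5*(-1))) = 1/(K + (15 - 5)) = 1/(K + 10) = 1/(10 + K))
x(U) = 3/U
(x(11) + 1/(E(2) - 109))² = (3/11 + 1/(1/(10 + 2) - 109))² = (3*(1/11) + 1/(1/12 - 109))² = (3/11 + 1/(1/12 - 109))² = (3/11 + 1/(-1307/12))² = (3/11 - 12/1307)² = (3789/14377)² = 14356521/206698129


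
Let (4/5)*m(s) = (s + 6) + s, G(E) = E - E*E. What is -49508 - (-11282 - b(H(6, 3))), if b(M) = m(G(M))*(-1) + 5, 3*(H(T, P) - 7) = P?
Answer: -76177/2 ≈ -38089.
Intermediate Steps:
G(E) = E - E²
H(T, P) = 7 + P/3
m(s) = 15/2 + 5*s/2 (m(s) = 5*((s + 6) + s)/4 = 5*((6 + s) + s)/4 = 5*(6 + 2*s)/4 = 15/2 + 5*s/2)
b(M) = -5/2 - 5*M*(1 - M)/2 (b(M) = (15/2 + 5*(M*(1 - M))/2)*(-1) + 5 = (15/2 + 5*M*(1 - M)/2)*(-1) + 5 = (-15/2 - 5*M*(1 - M)/2) + 5 = -5/2 - 5*M*(1 - M)/2)
-49508 - (-11282 - b(H(6, 3))) = -49508 - (-11282 - (-5/2 + 5*(7 + (⅓)*3)*(-1 + (7 + (⅓)*3))/2)) = -49508 - (-11282 - (-5/2 + 5*(7 + 1)*(-1 + (7 + 1))/2)) = -49508 - (-11282 - (-5/2 + (5/2)*8*(-1 + 8))) = -49508 - (-11282 - (-5/2 + (5/2)*8*7)) = -49508 - (-11282 - (-5/2 + 140)) = -49508 - (-11282 - 1*275/2) = -49508 - (-11282 - 275/2) = -49508 - 1*(-22839/2) = -49508 + 22839/2 = -76177/2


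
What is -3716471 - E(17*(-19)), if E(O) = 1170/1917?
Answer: -791608453/213 ≈ -3.7165e+6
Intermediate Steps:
E(O) = 130/213 (E(O) = 1170*(1/1917) = 130/213)
-3716471 - E(17*(-19)) = -3716471 - 1*130/213 = -3716471 - 130/213 = -791608453/213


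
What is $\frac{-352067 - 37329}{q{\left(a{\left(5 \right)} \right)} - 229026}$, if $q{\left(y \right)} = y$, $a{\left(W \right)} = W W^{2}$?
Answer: $\frac{389396}{228901} \approx 1.7012$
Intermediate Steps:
$a{\left(W \right)} = W^{3}$
$\frac{-352067 - 37329}{q{\left(a{\left(5 \right)} \right)} - 229026} = \frac{-352067 - 37329}{5^{3} - 229026} = - \frac{389396}{125 - 229026} = - \frac{389396}{-228901} = \left(-389396\right) \left(- \frac{1}{228901}\right) = \frac{389396}{228901}$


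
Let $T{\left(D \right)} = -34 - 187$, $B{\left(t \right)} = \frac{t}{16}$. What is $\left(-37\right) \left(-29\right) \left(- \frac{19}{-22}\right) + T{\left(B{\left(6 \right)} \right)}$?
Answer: $\frac{15525}{22} \approx 705.68$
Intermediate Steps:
$B{\left(t \right)} = \frac{t}{16}$ ($B{\left(t \right)} = t \frac{1}{16} = \frac{t}{16}$)
$T{\left(D \right)} = -221$ ($T{\left(D \right)} = -34 - 187 = -221$)
$\left(-37\right) \left(-29\right) \left(- \frac{19}{-22}\right) + T{\left(B{\left(6 \right)} \right)} = \left(-37\right) \left(-29\right) \left(- \frac{19}{-22}\right) - 221 = 1073 \left(\left(-19\right) \left(- \frac{1}{22}\right)\right) - 221 = 1073 \cdot \frac{19}{22} - 221 = \frac{20387}{22} - 221 = \frac{15525}{22}$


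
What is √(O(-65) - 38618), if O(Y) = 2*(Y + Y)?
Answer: I*√38878 ≈ 197.18*I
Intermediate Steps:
O(Y) = 4*Y (O(Y) = 2*(2*Y) = 4*Y)
√(O(-65) - 38618) = √(4*(-65) - 38618) = √(-260 - 38618) = √(-38878) = I*√38878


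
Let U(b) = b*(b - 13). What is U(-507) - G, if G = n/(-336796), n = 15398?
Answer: 44396456419/168398 ≈ 2.6364e+5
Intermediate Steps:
G = -7699/168398 (G = 15398/(-336796) = 15398*(-1/336796) = -7699/168398 ≈ -0.045719)
U(b) = b*(-13 + b)
U(-507) - G = -507*(-13 - 507) - 1*(-7699/168398) = -507*(-520) + 7699/168398 = 263640 + 7699/168398 = 44396456419/168398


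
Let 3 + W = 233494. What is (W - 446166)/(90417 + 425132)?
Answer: -212675/515549 ≈ -0.41252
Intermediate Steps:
W = 233491 (W = -3 + 233494 = 233491)
(W - 446166)/(90417 + 425132) = (233491 - 446166)/(90417 + 425132) = -212675/515549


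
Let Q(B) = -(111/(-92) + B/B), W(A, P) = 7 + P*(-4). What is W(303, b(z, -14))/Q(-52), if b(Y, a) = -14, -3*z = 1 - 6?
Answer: 5796/19 ≈ 305.05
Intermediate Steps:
z = 5/3 (z = -(1 - 6)/3 = -1/3*(-5) = 5/3 ≈ 1.6667)
W(A, P) = 7 - 4*P
Q(B) = 19/92 (Q(B) = -(111*(-1/92) + 1) = -(-111/92 + 1) = -1*(-19/92) = 19/92)
W(303, b(z, -14))/Q(-52) = (7 - 4*(-14))/(19/92) = (7 + 56)*(92/19) = 63*(92/19) = 5796/19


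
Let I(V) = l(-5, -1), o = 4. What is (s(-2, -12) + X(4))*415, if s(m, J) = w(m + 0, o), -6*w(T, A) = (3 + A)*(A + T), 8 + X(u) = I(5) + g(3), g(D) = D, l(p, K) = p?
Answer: -15355/3 ≈ -5118.3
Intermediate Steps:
I(V) = -5
X(u) = -10 (X(u) = -8 + (-5 + 3) = -8 - 2 = -10)
w(T, A) = -(3 + A)*(A + T)/6
s(m, J) = -14/3 - 7*m/6 (s(m, J) = -½*4 - (m + 0)/2 - ⅙*4² - ⅙*4*(m + 0) = -2 - m/2 - ⅙*16 - ⅙*4*m = -2 - m/2 - 8/3 - 2*m/3 = -14/3 - 7*m/6)
(s(-2, -12) + X(4))*415 = ((-14/3 - 7/6*(-2)) - 10)*415 = ((-14/3 + 7/3) - 10)*415 = (-7/3 - 10)*415 = -37/3*415 = -15355/3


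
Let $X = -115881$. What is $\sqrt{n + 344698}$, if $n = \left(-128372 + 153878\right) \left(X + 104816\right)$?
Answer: $2 i \sqrt{70469798} \approx 16789.0 i$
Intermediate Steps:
$n = -282223890$ ($n = \left(-128372 + 153878\right) \left(-115881 + 104816\right) = 25506 \left(-11065\right) = -282223890$)
$\sqrt{n + 344698} = \sqrt{-282223890 + 344698} = \sqrt{-281879192} = 2 i \sqrt{70469798}$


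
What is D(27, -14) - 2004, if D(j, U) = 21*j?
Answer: -1437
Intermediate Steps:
D(27, -14) - 2004 = 21*27 - 2004 = 567 - 2004 = -1437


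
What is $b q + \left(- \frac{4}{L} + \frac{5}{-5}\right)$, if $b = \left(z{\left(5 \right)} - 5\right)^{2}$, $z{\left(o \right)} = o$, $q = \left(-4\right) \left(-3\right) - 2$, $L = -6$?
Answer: $- \frac{1}{3} \approx -0.33333$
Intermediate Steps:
$q = 10$ ($q = 12 - 2 = 10$)
$b = 0$ ($b = \left(5 - 5\right)^{2} = 0^{2} = 0$)
$b q + \left(- \frac{4}{L} + \frac{5}{-5}\right) = 0 \cdot 10 + \left(- \frac{4}{-6} + \frac{5}{-5}\right) = 0 + \left(\left(-4\right) \left(- \frac{1}{6}\right) + 5 \left(- \frac{1}{5}\right)\right) = 0 + \left(\frac{2}{3} - 1\right) = 0 - \frac{1}{3} = - \frac{1}{3}$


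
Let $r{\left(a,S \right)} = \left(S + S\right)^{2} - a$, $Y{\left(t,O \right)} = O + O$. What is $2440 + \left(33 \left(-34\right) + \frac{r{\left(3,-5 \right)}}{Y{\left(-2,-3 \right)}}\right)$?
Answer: $\frac{7811}{6} \approx 1301.8$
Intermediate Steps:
$Y{\left(t,O \right)} = 2 O$
$r{\left(a,S \right)} = - a + 4 S^{2}$ ($r{\left(a,S \right)} = \left(2 S\right)^{2} - a = 4 S^{2} - a = - a + 4 S^{2}$)
$2440 + \left(33 \left(-34\right) + \frac{r{\left(3,-5 \right)}}{Y{\left(-2,-3 \right)}}\right) = 2440 + \left(33 \left(-34\right) + \frac{\left(-1\right) 3 + 4 \left(-5\right)^{2}}{2 \left(-3\right)}\right) = 2440 - \left(1122 - \frac{-3 + 4 \cdot 25}{-6}\right) = 2440 - \left(1122 - \left(-3 + 100\right) \left(- \frac{1}{6}\right)\right) = 2440 + \left(-1122 + 97 \left(- \frac{1}{6}\right)\right) = 2440 - \frac{6829}{6} = \frac{7811}{6}$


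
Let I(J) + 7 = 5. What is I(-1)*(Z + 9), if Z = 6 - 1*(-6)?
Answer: -42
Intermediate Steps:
I(J) = -2 (I(J) = -7 + 5 = -2)
Z = 12 (Z = 6 + 6 = 12)
I(-1)*(Z + 9) = -2*(12 + 9) = -2*21 = -42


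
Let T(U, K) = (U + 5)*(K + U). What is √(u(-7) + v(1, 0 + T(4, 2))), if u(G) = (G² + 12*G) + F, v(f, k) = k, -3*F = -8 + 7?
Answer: √174/3 ≈ 4.3970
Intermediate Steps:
T(U, K) = (5 + U)*(K + U)
F = ⅓ (F = -(-8 + 7)/3 = -⅓*(-1) = ⅓ ≈ 0.33333)
u(G) = ⅓ + G² + 12*G (u(G) = (G² + 12*G) + ⅓ = ⅓ + G² + 12*G)
√(u(-7) + v(1, 0 + T(4, 2))) = √((⅓ + (-7)² + 12*(-7)) + (0 + (4² + 5*2 + 5*4 + 2*4))) = √((⅓ + 49 - 84) + (0 + (16 + 10 + 20 + 8))) = √(-104/3 + (0 + 54)) = √(-104/3 + 54) = √(58/3) = √174/3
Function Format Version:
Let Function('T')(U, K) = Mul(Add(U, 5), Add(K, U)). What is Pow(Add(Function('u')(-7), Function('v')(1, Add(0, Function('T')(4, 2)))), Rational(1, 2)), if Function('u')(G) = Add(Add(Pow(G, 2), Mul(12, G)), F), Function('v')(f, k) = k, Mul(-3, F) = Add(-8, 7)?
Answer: Mul(Rational(1, 3), Pow(174, Rational(1, 2))) ≈ 4.3970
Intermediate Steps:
Function('T')(U, K) = Mul(Add(5, U), Add(K, U))
F = Rational(1, 3) (F = Mul(Rational(-1, 3), Add(-8, 7)) = Mul(Rational(-1, 3), -1) = Rational(1, 3) ≈ 0.33333)
Function('u')(G) = Add(Rational(1, 3), Pow(G, 2), Mul(12, G)) (Function('u')(G) = Add(Add(Pow(G, 2), Mul(12, G)), Rational(1, 3)) = Add(Rational(1, 3), Pow(G, 2), Mul(12, G)))
Pow(Add(Function('u')(-7), Function('v')(1, Add(0, Function('T')(4, 2)))), Rational(1, 2)) = Pow(Add(Add(Rational(1, 3), Pow(-7, 2), Mul(12, -7)), Add(0, Add(Pow(4, 2), Mul(5, 2), Mul(5, 4), Mul(2, 4)))), Rational(1, 2)) = Pow(Add(Add(Rational(1, 3), 49, -84), Add(0, Add(16, 10, 20, 8))), Rational(1, 2)) = Pow(Add(Rational(-104, 3), Add(0, 54)), Rational(1, 2)) = Pow(Add(Rational(-104, 3), 54), Rational(1, 2)) = Pow(Rational(58, 3), Rational(1, 2)) = Mul(Rational(1, 3), Pow(174, Rational(1, 2)))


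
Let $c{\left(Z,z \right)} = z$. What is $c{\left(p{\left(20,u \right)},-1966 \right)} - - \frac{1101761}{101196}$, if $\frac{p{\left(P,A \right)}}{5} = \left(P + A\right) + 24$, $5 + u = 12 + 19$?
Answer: $- \frac{197849575}{101196} \approx -1955.1$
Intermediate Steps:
$u = 26$ ($u = -5 + \left(12 + 19\right) = -5 + 31 = 26$)
$p{\left(P,A \right)} = 120 + 5 A + 5 P$ ($p{\left(P,A \right)} = 5 \left(\left(P + A\right) + 24\right) = 5 \left(\left(A + P\right) + 24\right) = 5 \left(24 + A + P\right) = 120 + 5 A + 5 P$)
$c{\left(p{\left(20,u \right)},-1966 \right)} - - \frac{1101761}{101196} = -1966 - - \frac{1101761}{101196} = -1966 + \frac{1101761}{101196} = - \frac{197849575}{101196}$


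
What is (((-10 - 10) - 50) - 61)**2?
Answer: 17161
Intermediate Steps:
(((-10 - 10) - 50) - 61)**2 = ((-20 - 50) - 61)**2 = (-70 - 61)**2 = (-131)**2 = 17161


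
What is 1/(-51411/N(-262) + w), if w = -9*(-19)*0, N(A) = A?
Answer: 262/51411 ≈ 0.0050962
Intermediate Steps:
w = 0 (w = 171*0 = 0)
1/(-51411/N(-262) + w) = 1/(-51411/(-262) + 0) = 1/(-51411*(-1/262) + 0) = 1/(51411/262 + 0) = 1/(51411/262) = 262/51411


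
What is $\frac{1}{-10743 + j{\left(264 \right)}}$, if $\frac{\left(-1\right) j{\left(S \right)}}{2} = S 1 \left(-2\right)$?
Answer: $- \frac{1}{9687} \approx -0.00010323$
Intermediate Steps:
$j{\left(S \right)} = 4 S$ ($j{\left(S \right)} = - 2 S 1 \left(-2\right) = - 2 S \left(-2\right) = - 2 \left(- 2 S\right) = 4 S$)
$\frac{1}{-10743 + j{\left(264 \right)}} = \frac{1}{-10743 + 4 \cdot 264} = \frac{1}{-10743 + 1056} = \frac{1}{-9687} = - \frac{1}{9687}$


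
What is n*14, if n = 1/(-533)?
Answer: -14/533 ≈ -0.026266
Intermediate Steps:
n = -1/533 ≈ -0.0018762
n*14 = -1/533*14 = -14/533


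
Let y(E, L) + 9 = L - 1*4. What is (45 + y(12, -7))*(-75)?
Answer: -1875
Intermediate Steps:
y(E, L) = -13 + L (y(E, L) = -9 + (L - 1*4) = -9 + (L - 4) = -9 + (-4 + L) = -13 + L)
(45 + y(12, -7))*(-75) = (45 + (-13 - 7))*(-75) = (45 - 20)*(-75) = 25*(-75) = -1875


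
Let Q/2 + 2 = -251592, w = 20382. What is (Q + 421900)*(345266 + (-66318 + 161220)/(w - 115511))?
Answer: -2669881145122656/95129 ≈ -2.8066e+10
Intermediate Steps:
Q = -503188 (Q = -4 + 2*(-251592) = -4 - 503184 = -503188)
(Q + 421900)*(345266 + (-66318 + 161220)/(w - 115511)) = (-503188 + 421900)*(345266 + (-66318 + 161220)/(20382 - 115511)) = -81288*(345266 + 94902/(-95129)) = -81288*(345266 + 94902*(-1/95129)) = -81288*(345266 - 94902/95129) = -81288*32844714412/95129 = -2669881145122656/95129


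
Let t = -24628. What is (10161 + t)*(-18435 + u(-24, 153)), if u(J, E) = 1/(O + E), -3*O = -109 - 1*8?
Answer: 51206221373/192 ≈ 2.6670e+8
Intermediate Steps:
O = 39 (O = -(-109 - 1*8)/3 = -(-109 - 8)/3 = -⅓*(-117) = 39)
u(J, E) = 1/(39 + E)
(10161 + t)*(-18435 + u(-24, 153)) = (10161 - 24628)*(-18435 + 1/(39 + 153)) = -14467*(-18435 + 1/192) = -14467*(-3539519/192) = 51206221373/192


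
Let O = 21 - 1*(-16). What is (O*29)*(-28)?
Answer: -30044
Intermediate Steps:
O = 37 (O = 21 + 16 = 37)
(O*29)*(-28) = (37*29)*(-28) = 1073*(-28) = -30044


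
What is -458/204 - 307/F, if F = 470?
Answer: -34736/11985 ≈ -2.8983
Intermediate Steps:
-458/204 - 307/F = -458/204 - 307/470 = -458*1/204 - 307*1/470 = -229/102 - 307/470 = -34736/11985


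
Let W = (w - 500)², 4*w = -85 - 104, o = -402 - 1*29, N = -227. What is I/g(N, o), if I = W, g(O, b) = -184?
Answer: -4791721/2944 ≈ -1627.6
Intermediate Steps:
o = -431 (o = -402 - 29 = -431)
w = -189/4 (w = (-85 - 104)/4 = (¼)*(-189) = -189/4 ≈ -47.250)
W = 4791721/16 (W = (-189/4 - 500)² = (-2189/4)² = 4791721/16 ≈ 2.9948e+5)
I = 4791721/16 ≈ 2.9948e+5
I/g(N, o) = (4791721/16)/(-184) = (4791721/16)*(-1/184) = -4791721/2944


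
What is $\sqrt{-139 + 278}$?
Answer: $\sqrt{139} \approx 11.79$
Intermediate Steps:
$\sqrt{-139 + 278} = \sqrt{139}$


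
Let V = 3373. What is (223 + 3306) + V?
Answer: 6902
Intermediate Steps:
(223 + 3306) + V = (223 + 3306) + 3373 = 3529 + 3373 = 6902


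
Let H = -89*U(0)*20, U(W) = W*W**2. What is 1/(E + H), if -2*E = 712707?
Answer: -2/712707 ≈ -2.8062e-6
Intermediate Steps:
E = -712707/2 (E = -1/2*712707 = -712707/2 ≈ -3.5635e+5)
U(W) = W**3
H = 0 (H = -89*0**3*20 = -89*0*20 = 0*20 = 0)
1/(E + H) = 1/(-712707/2 + 0) = 1/(-712707/2) = -2/712707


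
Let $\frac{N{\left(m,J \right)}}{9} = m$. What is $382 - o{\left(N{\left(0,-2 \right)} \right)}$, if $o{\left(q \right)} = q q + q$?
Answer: $382$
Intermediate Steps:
$N{\left(m,J \right)} = 9 m$
$o{\left(q \right)} = q + q^{2}$ ($o{\left(q \right)} = q^{2} + q = q + q^{2}$)
$382 - o{\left(N{\left(0,-2 \right)} \right)} = 382 - 9 \cdot 0 \left(1 + 9 \cdot 0\right) = 382 - 0 \left(1 + 0\right) = 382 - 0 \cdot 1 = 382 - 0 = 382 + 0 = 382$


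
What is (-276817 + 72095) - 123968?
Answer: -328690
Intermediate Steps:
(-276817 + 72095) - 123968 = -204722 - 123968 = -328690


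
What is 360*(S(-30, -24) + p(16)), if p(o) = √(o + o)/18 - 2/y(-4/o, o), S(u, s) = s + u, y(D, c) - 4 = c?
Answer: -19476 + 80*√2 ≈ -19363.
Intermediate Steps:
y(D, c) = 4 + c
p(o) = -2/(4 + o) + √2*√o/18 (p(o) = √(o + o)/18 - 2/(4 + o) = √(2*o)*(1/18) - 2/(4 + o) = (√2*√o)*(1/18) - 2/(4 + o) = √2*√o/18 - 2/(4 + o) = -2/(4 + o) + √2*√o/18)
360*(S(-30, -24) + p(16)) = 360*((-24 - 30) + (-36 + √2*√16*(4 + 16))/(18*(4 + 16))) = 360*(-54 + (1/18)*(-36 + √2*4*20)/20) = 360*(-54 + (1/18)*(1/20)*(-36 + 80*√2)) = 360*(-54 + (-⅒ + 2*√2/9)) = 360*(-541/10 + 2*√2/9) = -19476 + 80*√2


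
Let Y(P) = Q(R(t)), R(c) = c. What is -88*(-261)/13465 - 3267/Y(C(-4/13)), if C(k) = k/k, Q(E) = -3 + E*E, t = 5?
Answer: -3953169/26930 ≈ -146.79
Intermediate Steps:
Q(E) = -3 + E²
C(k) = 1
Y(P) = 22 (Y(P) = -3 + 5² = -3 + 25 = 22)
-88*(-261)/13465 - 3267/Y(C(-4/13)) = -88*(-261)/13465 - 3267/22 = 22968*(1/13465) - 3267*1/22 = 22968/13465 - 297/2 = -3953169/26930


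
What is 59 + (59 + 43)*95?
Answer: 9749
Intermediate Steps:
59 + (59 + 43)*95 = 59 + 102*95 = 59 + 9690 = 9749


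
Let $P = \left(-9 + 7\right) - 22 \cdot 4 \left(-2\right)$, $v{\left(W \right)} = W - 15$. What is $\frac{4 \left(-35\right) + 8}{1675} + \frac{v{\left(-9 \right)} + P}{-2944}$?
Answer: $- \frac{319929}{2465600} \approx -0.12976$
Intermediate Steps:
$v{\left(W \right)} = -15 + W$
$P = 174$ ($P = -2 - -176 = -2 + 176 = 174$)
$\frac{4 \left(-35\right) + 8}{1675} + \frac{v{\left(-9 \right)} + P}{-2944} = \frac{4 \left(-35\right) + 8}{1675} + \frac{\left(-15 - 9\right) + 174}{-2944} = \left(-140 + 8\right) \frac{1}{1675} + \left(-24 + 174\right) \left(- \frac{1}{2944}\right) = \left(-132\right) \frac{1}{1675} + 150 \left(- \frac{1}{2944}\right) = - \frac{132}{1675} - \frac{75}{1472} = - \frac{319929}{2465600}$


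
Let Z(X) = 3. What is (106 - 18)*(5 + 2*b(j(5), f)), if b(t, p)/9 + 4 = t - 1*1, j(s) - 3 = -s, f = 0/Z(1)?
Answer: -10648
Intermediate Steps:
f = 0 (f = 0/3 = 0*(⅓) = 0)
j(s) = 3 - s
b(t, p) = -45 + 9*t (b(t, p) = -36 + 9*(t - 1*1) = -36 + 9*(t - 1) = -36 + 9*(-1 + t) = -36 + (-9 + 9*t) = -45 + 9*t)
(106 - 18)*(5 + 2*b(j(5), f)) = (106 - 18)*(5 + 2*(-45 + 9*(3 - 1*5))) = 88*(5 + 2*(-45 + 9*(3 - 5))) = 88*(5 + 2*(-45 + 9*(-2))) = 88*(5 + 2*(-45 - 18)) = 88*(5 + 2*(-63)) = 88*(5 - 126) = 88*(-121) = -10648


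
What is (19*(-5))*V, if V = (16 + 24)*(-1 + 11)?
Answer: -38000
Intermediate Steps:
V = 400 (V = 40*10 = 400)
(19*(-5))*V = (19*(-5))*400 = -95*400 = -38000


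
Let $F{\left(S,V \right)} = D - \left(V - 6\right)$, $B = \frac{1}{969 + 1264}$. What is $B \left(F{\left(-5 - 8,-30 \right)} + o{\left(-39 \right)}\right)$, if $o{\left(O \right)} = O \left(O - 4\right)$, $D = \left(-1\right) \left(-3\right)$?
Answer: $\frac{156}{203} \approx 0.76847$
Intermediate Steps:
$B = \frac{1}{2233} \approx 0.00044783$
$D = 3$
$F{\left(S,V \right)} = 9 - V$ ($F{\left(S,V \right)} = 3 - \left(V - 6\right) = 3 - \left(-6 + V\right) = 9 - V$)
$o{\left(O \right)} = O \left(-4 + O\right)$
$B \left(F{\left(-5 - 8,-30 \right)} + o{\left(-39 \right)}\right) = \frac{\left(9 - -30\right) - 39 \left(-4 - 39\right)}{2233} = \frac{\left(9 + 30\right) - -1677}{2233} = \frac{39 + 1677}{2233} = \frac{1}{2233} \cdot 1716 = \frac{156}{203}$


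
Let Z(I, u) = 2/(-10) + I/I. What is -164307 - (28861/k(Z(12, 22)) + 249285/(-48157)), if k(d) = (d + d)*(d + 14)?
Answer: -4718817964513/28508944 ≈ -1.6552e+5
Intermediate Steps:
Z(I, u) = ⅘ (Z(I, u) = 2*(-⅒) + 1 = -⅕ + 1 = ⅘)
k(d) = 2*d*(14 + d) (k(d) = (2*d)*(14 + d) = 2*d*(14 + d))
-164307 - (28861/k(Z(12, 22)) + 249285/(-48157)) = -164307 - (28861/((2*(⅘)*(14 + ⅘))) + 249285/(-48157)) = -164307 - (28861/((2*(⅘)*(74/5))) + 249285*(-1/48157)) = -164307 - (28861/(592/25) - 249285/48157) = -164307 - (28861*(25/592) - 249285/48157) = -164307 - (721525/592 - 249285/48157) = -164307 - 1*34598902705/28508944 = -164307 - 34598902705/28508944 = -4718817964513/28508944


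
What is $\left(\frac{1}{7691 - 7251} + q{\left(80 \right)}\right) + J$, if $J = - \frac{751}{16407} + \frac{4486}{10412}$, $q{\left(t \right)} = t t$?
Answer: $\frac{120271376306321}{18791265240} \approx 6400.4$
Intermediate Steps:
$q{\left(t \right)} = t^{2}$
$J = \frac{32891195}{85414842}$ ($J = \left(-751\right) \frac{1}{16407} + 4486 \cdot \frac{1}{10412} = - \frac{751}{16407} + \frac{2243}{5206} = \frac{32891195}{85414842} \approx 0.38508$)
$\left(\frac{1}{7691 - 7251} + q{\left(80 \right)}\right) + J = \left(\frac{1}{7691 - 7251} + 80^{2}\right) + \frac{32891195}{85414842} = \left(\frac{1}{440} + 6400\right) + \frac{32891195}{85414842} = \frac{2816001}{440} + \frac{32891195}{85414842} = \frac{120271376306321}{18791265240}$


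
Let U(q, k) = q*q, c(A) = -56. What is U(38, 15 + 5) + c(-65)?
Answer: 1388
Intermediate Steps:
U(q, k) = q²
U(38, 15 + 5) + c(-65) = 38² - 56 = 1444 - 56 = 1388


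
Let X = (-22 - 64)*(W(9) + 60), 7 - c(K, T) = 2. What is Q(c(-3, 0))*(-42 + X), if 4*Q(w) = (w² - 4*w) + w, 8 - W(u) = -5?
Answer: -15800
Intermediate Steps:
W(u) = 13 (W(u) = 8 - 1*(-5) = 8 + 5 = 13)
c(K, T) = 5 (c(K, T) = 7 - 1*2 = 7 - 2 = 5)
Q(w) = -3*w/4 + w²/4 (Q(w) = ((w² - 4*w) + w)/4 = (w² - 3*w)/4 = -3*w/4 + w²/4)
X = -6278 (X = (-22 - 64)*(13 + 60) = -86*73 = -6278)
Q(c(-3, 0))*(-42 + X) = ((¼)*5*(-3 + 5))*(-42 - 6278) = ((¼)*5*2)*(-6320) = (5/2)*(-6320) = -15800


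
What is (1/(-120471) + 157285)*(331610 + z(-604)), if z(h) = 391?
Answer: 2096949439323078/40157 ≈ 5.2219e+10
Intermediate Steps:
(1/(-120471) + 157285)*(331610 + z(-604)) = (1/(-120471) + 157285)*(331610 + 391) = (-1/120471 + 157285)*332001 = (18948281234/120471)*332001 = 2096949439323078/40157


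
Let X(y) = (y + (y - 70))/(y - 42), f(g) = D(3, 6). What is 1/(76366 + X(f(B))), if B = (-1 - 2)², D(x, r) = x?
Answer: 39/2978338 ≈ 1.3095e-5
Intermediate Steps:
B = 9 (B = (-3)² = 9)
f(g) = 3
X(y) = (-70 + 2*y)/(-42 + y) (X(y) = (y + (-70 + y))/(-42 + y) = (-70 + 2*y)/(-42 + y))
1/(76366 + X(f(B))) = 1/(76366 + 2*(-35 + 3)/(-42 + 3)) = 1/(76366 + 2*(-32)/(-39)) = 1/(76366 + 2*(-1/39)*(-32)) = 1/(76366 + 64/39) = 1/(2978338/39) = 39/2978338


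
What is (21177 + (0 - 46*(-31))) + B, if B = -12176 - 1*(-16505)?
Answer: 26932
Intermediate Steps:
B = 4329 (B = -12176 + 16505 = 4329)
(21177 + (0 - 46*(-31))) + B = (21177 + (0 - 46*(-31))) + 4329 = (21177 + (0 + 1426)) + 4329 = (21177 + 1426) + 4329 = 22603 + 4329 = 26932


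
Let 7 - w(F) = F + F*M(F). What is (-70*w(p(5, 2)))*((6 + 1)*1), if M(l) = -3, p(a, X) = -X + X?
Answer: -3430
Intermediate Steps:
p(a, X) = 0
w(F) = 7 + 2*F (w(F) = 7 - (F + F*(-3)) = 7 - (F - 3*F) = 7 - (-2)*F = 7 + 2*F)
(-70*w(p(5, 2)))*((6 + 1)*1) = (-70*(7 + 2*0))*((6 + 1)*1) = (-70*(7 + 0))*(7*1) = -70*7*7 = -490*7 = -3430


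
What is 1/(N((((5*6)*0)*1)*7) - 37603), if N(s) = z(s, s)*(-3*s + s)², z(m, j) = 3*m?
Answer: -1/37603 ≈ -2.6594e-5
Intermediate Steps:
N(s) = 12*s³ (N(s) = (3*s)*(-3*s + s)² = (3*s)*(-2*s)² = (3*s)*(4*s²) = 12*s³)
1/(N((((5*6)*0)*1)*7) - 37603) = 1/(12*((((5*6)*0)*1)*7)³ - 37603) = 1/(12*(((30*0)*1)*7)³ - 37603) = 1/(12*((0*1)*7)³ - 37603) = 1/(12*(0*7)³ - 37603) = 1/(12*0³ - 37603) = 1/(12*0 - 37603) = 1/(0 - 37603) = 1/(-37603) = -1/37603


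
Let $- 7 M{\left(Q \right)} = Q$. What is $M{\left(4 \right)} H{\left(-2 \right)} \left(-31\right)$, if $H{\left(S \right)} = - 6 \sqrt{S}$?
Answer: $- \frac{744 i \sqrt{2}}{7} \approx - 150.31 i$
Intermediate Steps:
$M{\left(Q \right)} = - \frac{Q}{7}$
$M{\left(4 \right)} H{\left(-2 \right)} \left(-31\right) = \left(- \frac{1}{7}\right) 4 \left(- 6 \sqrt{-2}\right) \left(-31\right) = - \frac{4 \left(- 6 i \sqrt{2}\right)}{7} \left(-31\right) = \frac{24 i \sqrt{2}}{7} \left(-31\right) = - \frac{744 i \sqrt{2}}{7}$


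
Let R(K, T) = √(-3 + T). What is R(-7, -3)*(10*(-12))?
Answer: -120*I*√6 ≈ -293.94*I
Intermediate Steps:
R(-7, -3)*(10*(-12)) = √(-3 - 3)*(10*(-12)) = √(-6)*(-120) = (I*√6)*(-120) = -120*I*√6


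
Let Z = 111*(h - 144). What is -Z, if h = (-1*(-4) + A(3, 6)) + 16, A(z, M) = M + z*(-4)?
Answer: 14430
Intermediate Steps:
A(z, M) = M - 4*z
h = 14 (h = (-1*(-4) + (6 - 4*3)) + 16 = (4 + (6 - 12)) + 16 = (4 - 6) + 16 = -2 + 16 = 14)
Z = -14430 (Z = 111*(14 - 144) = 111*(-130) = -14430)
-Z = -1*(-14430) = 14430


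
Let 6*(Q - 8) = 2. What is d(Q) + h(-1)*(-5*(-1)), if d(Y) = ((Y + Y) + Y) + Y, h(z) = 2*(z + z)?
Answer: 40/3 ≈ 13.333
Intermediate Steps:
Q = 25/3 (Q = 8 + (1/6)*2 = 8 + 1/3 = 25/3 ≈ 8.3333)
h(z) = 4*z (h(z) = 2*(2*z) = 4*z)
d(Y) = 4*Y (d(Y) = (2*Y + Y) + Y = 3*Y + Y = 4*Y)
d(Q) + h(-1)*(-5*(-1)) = 4*(25/3) + (4*(-1))*(-5*(-1)) = 100/3 - 4*5 = 100/3 - 20 = 40/3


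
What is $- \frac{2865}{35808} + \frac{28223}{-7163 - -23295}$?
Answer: $\frac{80365917}{48137888} \approx 1.6695$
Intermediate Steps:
$- \frac{2865}{35808} + \frac{28223}{-7163 - -23295} = \left(-2865\right) \frac{1}{35808} + \frac{28223}{-7163 + 23295} = - \frac{955}{11936} + \frac{28223}{16132} = \frac{80365917}{48137888}$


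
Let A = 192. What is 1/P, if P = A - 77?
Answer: 1/115 ≈ 0.0086956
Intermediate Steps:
P = 115 (P = 192 - 77 = 115)
1/P = 1/115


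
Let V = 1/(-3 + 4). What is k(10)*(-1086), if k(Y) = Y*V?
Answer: -10860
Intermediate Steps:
V = 1 (V = 1/1 = 1)
k(Y) = Y (k(Y) = Y*1 = Y)
k(10)*(-1086) = 10*(-1086) = -10860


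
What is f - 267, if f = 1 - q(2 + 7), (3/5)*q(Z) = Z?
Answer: -281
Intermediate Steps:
q(Z) = 5*Z/3
f = -14 (f = 1 - 5*(2 + 7)/3 = 1 - 5*9/3 = 1 - 1*15 = 1 - 15 = -14)
f - 267 = -14 - 267 = -281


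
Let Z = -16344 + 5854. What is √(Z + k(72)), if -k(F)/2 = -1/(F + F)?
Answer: I*√1510558/12 ≈ 102.42*I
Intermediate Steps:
k(F) = 1/F (k(F) = -(-2)/(F + F) = -(-2)/(2*F) = -(-2)*1/(2*F) = -(-1)/F = 1/F)
Z = -10490
√(Z + k(72)) = √(-10490 + 1/72) = √(-755279/72) = I*√1510558/12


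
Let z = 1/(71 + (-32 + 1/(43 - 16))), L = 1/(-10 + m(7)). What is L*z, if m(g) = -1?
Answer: -27/11594 ≈ -0.0023288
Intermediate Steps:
L = -1/11 (L = 1/(-10 - 1) = 1/(-11) = -1/11 ≈ -0.090909)
z = 27/1054 (z = 1/(71 + (-32 + 1/27)) = 1/(71 - 863/27) = 1/(1054/27) = 27/1054 ≈ 0.025617)
L*z = -1/11*27/1054 = -27/11594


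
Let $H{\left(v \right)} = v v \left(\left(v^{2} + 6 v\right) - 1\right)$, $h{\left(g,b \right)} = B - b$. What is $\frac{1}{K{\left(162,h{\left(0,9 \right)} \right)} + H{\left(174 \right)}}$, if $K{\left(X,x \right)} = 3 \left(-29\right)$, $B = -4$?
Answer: $\frac{1}{948213957} \approx 1.0546 \cdot 10^{-9}$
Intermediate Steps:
$h{\left(g,b \right)} = -4 - b$
$K{\left(X,x \right)} = -87$
$H{\left(v \right)} = v^{2} \left(-1 + v^{2} + 6 v\right)$
$\frac{1}{K{\left(162,h{\left(0,9 \right)} \right)} + H{\left(174 \right)}} = \frac{1}{-87 + 174^{2} \left(-1 + 174^{2} + 6 \cdot 174\right)} = \frac{1}{-87 + 30276 \left(-1 + 30276 + 1044\right)} = \frac{1}{-87 + 30276 \cdot 31319} = \frac{1}{-87 + 948214044} = \frac{1}{948213957}$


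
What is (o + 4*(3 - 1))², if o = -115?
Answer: 11449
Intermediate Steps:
(o + 4*(3 - 1))² = (-115 + 4*(3 - 1))² = (-115 + 4*2)² = (-115 + 8)² = (-107)² = 11449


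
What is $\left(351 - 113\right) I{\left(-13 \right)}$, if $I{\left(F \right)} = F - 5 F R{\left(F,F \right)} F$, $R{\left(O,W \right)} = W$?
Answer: $-33987590$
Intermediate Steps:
$I{\left(F \right)} = - 5 F^{4}$ ($I{\left(F \right)} = F - 5 F F F = F \left(- 5 F^{2}\right) F = - 5 F^{3} F = - 5 F^{4}$)
$\left(351 - 113\right) I{\left(-13 \right)} = \left(351 - 113\right) \left(- 5 \left(-13\right)^{4}\right) = 238 \left(\left(-5\right) 28561\right) = 238 \left(-142805\right) = -33987590$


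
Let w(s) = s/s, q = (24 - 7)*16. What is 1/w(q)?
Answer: 1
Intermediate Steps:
q = 272 (q = 17*16 = 272)
w(s) = 1
1/w(q) = 1/1 = 1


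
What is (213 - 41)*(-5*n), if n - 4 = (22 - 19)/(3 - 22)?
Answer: -62780/19 ≈ -3304.2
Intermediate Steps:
n = 73/19 (n = 4 + (22 - 19)/(3 - 22) = 4 + 3/(-19) = 4 + 3*(-1/19) = 4 - 3/19 = 73/19 ≈ 3.8421)
(213 - 41)*(-5*n) = (213 - 41)*(-5*73/19) = 172*(-365/19) = -62780/19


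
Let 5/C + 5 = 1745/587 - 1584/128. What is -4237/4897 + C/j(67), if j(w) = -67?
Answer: -19084606847/22190319667 ≈ -0.86004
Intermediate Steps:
C = -23480/67633 (C = 5/(-5 + (1745/587 - 1584/128)) = 5/(-5 + (1745*(1/587) - 1584*1/128)) = 5/(-5 + (1745/587 - 99/8)) = 5/(-5 - 44153/4696) = 5/(-67633/4696) = 5*(-4696/67633) = -23480/67633 ≈ -0.34717)
-4237/4897 + C/j(67) = -4237/4897 - 23480/67633/(-67) = -4237*1/4897 - 23480/67633*(-1/67) = -4237/4897 + 23480/4531411 = -19084606847/22190319667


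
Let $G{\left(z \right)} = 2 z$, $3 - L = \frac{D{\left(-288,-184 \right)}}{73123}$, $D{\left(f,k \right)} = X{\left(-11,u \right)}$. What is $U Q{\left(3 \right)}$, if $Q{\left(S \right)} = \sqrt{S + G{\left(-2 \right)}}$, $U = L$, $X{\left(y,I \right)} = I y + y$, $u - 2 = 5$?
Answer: $\frac{219457 i}{73123} \approx 3.0012 i$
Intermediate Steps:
$u = 7$ ($u = 2 + 5 = 7$)
$X{\left(y,I \right)} = y + I y$
$D{\left(f,k \right)} = -88$ ($D{\left(f,k \right)} = - 11 \left(1 + 7\right) = \left(-11\right) 8 = -88$)
$L = \frac{219457}{73123}$ ($L = 3 - - \frac{88}{73123} = 3 + \frac{88}{73123} = \frac{219457}{73123} \approx 3.0012$)
$U = \frac{219457}{73123} \approx 3.0012$
$Q{\left(S \right)} = \sqrt{-4 + S}$ ($Q{\left(S \right)} = \sqrt{S + 2 \left(-2\right)} = \sqrt{S - 4} = \sqrt{-4 + S}$)
$U Q{\left(3 \right)} = \frac{219457 \sqrt{-4 + 3}}{73123} = \frac{219457 \sqrt{-1}}{73123} = \frac{219457 i}{73123}$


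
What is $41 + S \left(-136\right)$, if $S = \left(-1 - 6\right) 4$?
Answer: $3849$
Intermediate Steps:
$S = -28$ ($S = \left(-7\right) 4 = -28$)
$41 + S \left(-136\right) = 41 - -3808 = 41 + 3808 = 3849$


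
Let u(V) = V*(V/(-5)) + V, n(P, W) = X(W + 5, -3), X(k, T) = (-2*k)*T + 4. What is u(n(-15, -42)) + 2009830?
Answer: 10000536/5 ≈ 2.0001e+6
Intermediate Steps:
X(k, T) = 4 - 2*T*k (X(k, T) = -2*T*k + 4 = 4 - 2*T*k)
n(P, W) = 34 + 6*W (n(P, W) = 4 - 2*(-3)*(W + 5) = 4 - 2*(-3)*(5 + W) = 4 + (30 + 6*W) = 34 + 6*W)
u(V) = V - V²/5 (u(V) = V*(V*(-⅕)) + V = V*(-V/5) + V = -V²/5 + V = V - V²/5)
u(n(-15, -42)) + 2009830 = (34 + 6*(-42))*(5 - (34 + 6*(-42)))/5 + 2009830 = (34 - 252)*(5 - (34 - 252))/5 + 2009830 = (⅕)*(-218)*(5 - 1*(-218)) + 2009830 = (⅕)*(-218)*(5 + 218) + 2009830 = (⅕)*(-218)*223 + 2009830 = -48614/5 + 2009830 = 10000536/5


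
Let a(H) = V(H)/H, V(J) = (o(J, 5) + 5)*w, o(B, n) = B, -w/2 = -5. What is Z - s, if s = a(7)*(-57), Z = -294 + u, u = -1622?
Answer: -6572/7 ≈ -938.86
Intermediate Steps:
w = 10 (w = -2*(-5) = 10)
V(J) = 50 + 10*J (V(J) = (J + 5)*10 = (5 + J)*10 = 50 + 10*J)
a(H) = (50 + 10*H)/H
Z = -1916 (Z = -294 - 1622 = -1916)
s = -6840/7 (s = (10 + 50/7)*(-57) = (120/7)*(-57) = -6840/7 ≈ -977.14)
Z - s = -1916 - 1*(-6840/7) = -1916 + 6840/7 = -6572/7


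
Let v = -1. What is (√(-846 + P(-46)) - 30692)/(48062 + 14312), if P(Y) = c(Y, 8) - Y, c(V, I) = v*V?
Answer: -15346/31187 + I*√754/62374 ≈ -0.49206 + 0.00044023*I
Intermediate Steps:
c(V, I) = -V
P(Y) = -2*Y (P(Y) = -Y - Y = -2*Y)
(√(-846 + P(-46)) - 30692)/(48062 + 14312) = (√(-846 - 2*(-46)) - 30692)/(48062 + 14312) = (√(-846 + 92) - 30692)/62374 = (√(-754) - 30692)*(1/62374) = (I*√754 - 30692)*(1/62374) = (-30692 + I*√754)*(1/62374) = -15346/31187 + I*√754/62374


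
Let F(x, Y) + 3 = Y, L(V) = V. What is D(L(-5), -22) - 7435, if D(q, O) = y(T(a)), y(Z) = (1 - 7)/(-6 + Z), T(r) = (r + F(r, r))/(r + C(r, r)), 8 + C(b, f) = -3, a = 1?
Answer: -438605/59 ≈ -7434.0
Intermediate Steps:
F(x, Y) = -3 + Y
C(b, f) = -11 (C(b, f) = -8 - 3 = -11)
T(r) = (-3 + 2*r)/(-11 + r) (T(r) = (r + (-3 + r))/(r - 11) = (-3 + 2*r)/(-11 + r))
y(Z) = -6/(-6 + Z)
D(q, O) = 60/59 (D(q, O) = -6/(-6 + (-3 + 2*1)/(-11 + 1)) = -6/(-6 + (-3 + 2)/(-10)) = -6/(-6 - ⅒*(-1)) = -6/(-6 + ⅒) = -6/(-59/10) = -6*(-10/59) = 60/59)
D(L(-5), -22) - 7435 = 60/59 - 7435 = -438605/59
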